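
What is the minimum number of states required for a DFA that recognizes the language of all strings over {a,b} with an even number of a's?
By Myhill–Nerode, count the distinguishable equivalence classes: two classes — parity of the count of a's.
2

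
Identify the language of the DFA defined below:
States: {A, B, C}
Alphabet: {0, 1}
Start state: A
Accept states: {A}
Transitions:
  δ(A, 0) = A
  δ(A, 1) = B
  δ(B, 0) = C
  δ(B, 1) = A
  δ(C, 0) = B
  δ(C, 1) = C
Testing a few strings:
  '0011' → accept
  '1' → reject
  '1000' → reject
  '1101' → reject
State roles: A=value ≡ 0 (mod 3); B=value ≡ 1 (mod 3); C=value ≡ 2 (mod 3)
All binary strings representing a multiple of 3 (read in base 2; leading zeros allowed and ε counts as 0)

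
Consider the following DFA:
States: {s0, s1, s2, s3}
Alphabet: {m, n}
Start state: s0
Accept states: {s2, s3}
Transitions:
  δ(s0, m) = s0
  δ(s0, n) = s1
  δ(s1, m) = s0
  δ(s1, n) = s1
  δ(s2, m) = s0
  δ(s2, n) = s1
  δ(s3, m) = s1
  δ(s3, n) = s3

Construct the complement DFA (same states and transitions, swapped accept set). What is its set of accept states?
Complement accept states = All states \ Original accept states
= {s0, s1, s2, s3} \ {s2, s3}
{s0, s1}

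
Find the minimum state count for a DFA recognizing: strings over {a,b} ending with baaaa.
By Myhill–Nerode, count the distinguishable equivalence classes: 6 classes — one per longest suffix of the input that is a prefix of 'baaaa' (lengths 0 through 5); only the length-5 class is accepting.
6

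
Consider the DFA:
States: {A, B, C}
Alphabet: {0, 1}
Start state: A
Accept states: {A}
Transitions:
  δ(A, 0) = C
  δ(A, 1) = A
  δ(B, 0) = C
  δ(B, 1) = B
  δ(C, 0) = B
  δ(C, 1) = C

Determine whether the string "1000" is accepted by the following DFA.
Processing string "1000":
  A --1--> A
  A --0--> C
  C --0--> B
  B --0--> C
Final state: C
Accept states: {A}
No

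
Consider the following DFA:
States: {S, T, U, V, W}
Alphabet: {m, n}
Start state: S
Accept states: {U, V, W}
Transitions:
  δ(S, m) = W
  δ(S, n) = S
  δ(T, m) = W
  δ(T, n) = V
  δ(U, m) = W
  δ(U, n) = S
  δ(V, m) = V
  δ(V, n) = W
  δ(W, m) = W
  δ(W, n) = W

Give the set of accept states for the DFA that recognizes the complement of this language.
Complement accept states = All states \ Original accept states
= {S, T, U, V, W} \ {U, V, W}
{S, T}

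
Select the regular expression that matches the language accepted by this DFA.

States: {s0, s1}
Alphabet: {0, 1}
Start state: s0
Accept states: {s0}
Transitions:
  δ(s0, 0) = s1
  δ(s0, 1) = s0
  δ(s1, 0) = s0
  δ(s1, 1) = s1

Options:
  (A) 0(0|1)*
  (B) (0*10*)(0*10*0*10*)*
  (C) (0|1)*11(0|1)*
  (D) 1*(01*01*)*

Check each option against the DFA on short strings; one disagreement eliminates an option:
  (A) 0(0|1)*: on ε the DFA stays in s0 and accepts (s0 ∈ Accept), but the regex does not match it → eliminate
  (B) (0*10*)(0*10*0*10*)*: on ε the DFA stays in s0 and accepts (s0 ∈ Accept), but the regex does not match it → eliminate
  (C) (0|1)*11(0|1)*: on ε the DFA stays in s0 and accepts (s0 ∈ Accept), but the regex does not match it → eliminate
  (D) 1*(01*01*)*: agrees with the DFA on every string of length ≤ 6
Only (D) is consistent with the DFA.
(D) 1*(01*01*)*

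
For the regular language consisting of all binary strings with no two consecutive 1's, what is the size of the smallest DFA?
By Myhill–Nerode, count the distinguishable equivalence classes: three classes — safe with last≠1 / safe with last=1 / 11 seen (dead).
3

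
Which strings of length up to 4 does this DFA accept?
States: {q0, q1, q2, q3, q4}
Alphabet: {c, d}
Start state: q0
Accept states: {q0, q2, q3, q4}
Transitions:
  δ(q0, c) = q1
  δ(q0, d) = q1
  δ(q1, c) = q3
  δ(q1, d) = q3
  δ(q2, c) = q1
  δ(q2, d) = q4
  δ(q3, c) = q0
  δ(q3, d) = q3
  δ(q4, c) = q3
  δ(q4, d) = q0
ε, cc, cd, dc, dd, ccc, ccd, cdc, cdd, dcc, dcd, ddc, ddd, ccdc, ccdd, cddc, cddd, dcdc, dcdd, dddc, dddd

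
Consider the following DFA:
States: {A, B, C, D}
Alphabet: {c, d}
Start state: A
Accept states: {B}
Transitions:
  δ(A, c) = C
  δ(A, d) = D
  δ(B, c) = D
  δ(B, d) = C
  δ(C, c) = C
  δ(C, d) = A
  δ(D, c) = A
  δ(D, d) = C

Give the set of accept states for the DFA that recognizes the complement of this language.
Complement accept states = All states \ Original accept states
= {A, B, C, D} \ {B}
{A, C, D}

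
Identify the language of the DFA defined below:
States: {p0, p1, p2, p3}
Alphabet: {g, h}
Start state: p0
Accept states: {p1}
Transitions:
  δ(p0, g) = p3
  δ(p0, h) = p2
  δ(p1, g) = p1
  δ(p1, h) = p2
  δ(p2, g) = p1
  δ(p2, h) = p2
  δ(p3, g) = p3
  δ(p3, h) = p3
Testing a few strings:
  'hg' → accept
  'gg' → reject
  'g' → reject
  'ghgh' → reject
State roles: p0=no input read; p1=started with h, last symbol g; p2=started with h, last symbol h; p3=started with g (dead)
All strings over {g,h} that start with h and end with g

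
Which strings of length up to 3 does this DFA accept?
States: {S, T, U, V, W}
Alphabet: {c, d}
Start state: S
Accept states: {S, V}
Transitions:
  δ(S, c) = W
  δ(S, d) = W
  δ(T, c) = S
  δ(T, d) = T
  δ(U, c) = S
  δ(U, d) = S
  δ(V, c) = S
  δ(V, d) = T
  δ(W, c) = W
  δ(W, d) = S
ε, cd, dd, ccd, dcd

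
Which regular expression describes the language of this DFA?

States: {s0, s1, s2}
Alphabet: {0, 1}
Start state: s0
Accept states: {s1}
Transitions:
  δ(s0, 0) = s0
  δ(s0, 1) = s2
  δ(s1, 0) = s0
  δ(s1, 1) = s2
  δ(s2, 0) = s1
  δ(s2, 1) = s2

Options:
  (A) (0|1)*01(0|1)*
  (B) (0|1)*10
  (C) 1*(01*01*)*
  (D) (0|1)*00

Check each option against the DFA on short strings; one disagreement eliminates an option:
  (A) (0|1)*01(0|1)*: on '01' the DFA goes s0 → s0 → s2 and rejects (s2 ∉ Accept), but the regex matches it → eliminate
  (B) (0|1)*10: agrees with the DFA on every string of length ≤ 6
  (C) 1*(01*01*)*: on ε the DFA stays in s0 and rejects (s0 ∉ Accept), but the regex matches it → eliminate
  (D) (0|1)*00: on '00' the DFA goes s0 → s0 → s0 and rejects (s0 ∉ Accept), but the regex matches it → eliminate
Only (B) is consistent with the DFA.
(B) (0|1)*10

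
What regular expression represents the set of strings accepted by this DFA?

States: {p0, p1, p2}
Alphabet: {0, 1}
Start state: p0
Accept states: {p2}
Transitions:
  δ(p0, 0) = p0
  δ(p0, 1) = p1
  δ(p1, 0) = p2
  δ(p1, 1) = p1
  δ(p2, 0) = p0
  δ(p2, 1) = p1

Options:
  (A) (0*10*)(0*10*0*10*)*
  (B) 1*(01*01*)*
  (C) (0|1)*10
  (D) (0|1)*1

Check each option against the DFA on short strings; one disagreement eliminates an option:
  (A) (0*10*)(0*10*0*10*)*: on '1' the DFA goes p0 → p1 and rejects (p1 ∉ Accept), but the regex matches it → eliminate
  (B) 1*(01*01*)*: on ε the DFA stays in p0 and rejects (p0 ∉ Accept), but the regex matches it → eliminate
  (C) (0|1)*10: agrees with the DFA on every string of length ≤ 6
  (D) (0|1)*1: on '1' the DFA goes p0 → p1 and rejects (p1 ∉ Accept), but the regex matches it → eliminate
Only (C) is consistent with the DFA.
(C) (0|1)*10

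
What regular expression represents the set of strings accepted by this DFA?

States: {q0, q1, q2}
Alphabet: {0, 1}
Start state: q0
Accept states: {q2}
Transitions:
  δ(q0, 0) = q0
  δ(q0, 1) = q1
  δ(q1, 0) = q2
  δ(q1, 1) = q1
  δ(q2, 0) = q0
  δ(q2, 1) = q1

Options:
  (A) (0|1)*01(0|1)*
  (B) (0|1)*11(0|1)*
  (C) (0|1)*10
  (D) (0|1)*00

Check each option against the DFA on short strings; one disagreement eliminates an option:
  (A) (0|1)*01(0|1)*: on '01' the DFA goes q0 → q0 → q1 and rejects (q1 ∉ Accept), but the regex matches it → eliminate
  (B) (0|1)*11(0|1)*: on '10' the DFA goes q0 → q1 → q2 and accepts (q2 ∈ Accept), but the regex does not match it → eliminate
  (C) (0|1)*10: agrees with the DFA on every string of length ≤ 6
  (D) (0|1)*00: on '00' the DFA goes q0 → q0 → q0 and rejects (q0 ∉ Accept), but the regex matches it → eliminate
Only (C) is consistent with the DFA.
(C) (0|1)*10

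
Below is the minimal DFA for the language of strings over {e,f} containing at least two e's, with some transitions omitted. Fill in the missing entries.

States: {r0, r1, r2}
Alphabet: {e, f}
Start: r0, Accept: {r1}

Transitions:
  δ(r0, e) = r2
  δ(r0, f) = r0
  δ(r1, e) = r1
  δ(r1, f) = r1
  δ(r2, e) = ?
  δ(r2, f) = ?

From the language and accept set, identify what each state tracks — r0: zero e's seen; r1: ≥ two e's seen; r2: one e seen.
Each missing δ(q, a) is the state matching the new tracked value after reading a.
δ(r2, e) = r1; δ(r2, f) = r2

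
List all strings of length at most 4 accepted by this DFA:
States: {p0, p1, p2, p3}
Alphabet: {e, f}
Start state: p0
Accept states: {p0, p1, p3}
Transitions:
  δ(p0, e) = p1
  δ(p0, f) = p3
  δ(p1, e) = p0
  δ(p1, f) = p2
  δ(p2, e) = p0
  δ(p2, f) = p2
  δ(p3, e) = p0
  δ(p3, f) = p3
ε, e, f, ee, fe, ff, eee, eef, efe, fee, fef, ffe, fff, eeee, eefe, eeff, efee, efef, effe, feee, fefe, feff, ffee, ffef, fffe, ffff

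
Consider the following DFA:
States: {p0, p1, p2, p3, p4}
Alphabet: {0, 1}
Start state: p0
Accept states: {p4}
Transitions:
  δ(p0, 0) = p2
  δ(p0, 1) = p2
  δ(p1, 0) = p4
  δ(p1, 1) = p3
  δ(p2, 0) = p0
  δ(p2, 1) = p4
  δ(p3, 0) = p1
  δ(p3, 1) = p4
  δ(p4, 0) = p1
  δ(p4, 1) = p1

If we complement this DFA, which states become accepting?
Complement accept states = All states \ Original accept states
= {p0, p1, p2, p3, p4} \ {p4}
{p0, p1, p2, p3}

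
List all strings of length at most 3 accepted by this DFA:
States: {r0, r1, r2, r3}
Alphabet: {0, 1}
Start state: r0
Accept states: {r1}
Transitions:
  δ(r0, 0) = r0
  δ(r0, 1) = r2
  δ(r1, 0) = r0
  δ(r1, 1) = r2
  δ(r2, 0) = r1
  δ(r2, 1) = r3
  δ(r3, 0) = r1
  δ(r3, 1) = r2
10, 010, 110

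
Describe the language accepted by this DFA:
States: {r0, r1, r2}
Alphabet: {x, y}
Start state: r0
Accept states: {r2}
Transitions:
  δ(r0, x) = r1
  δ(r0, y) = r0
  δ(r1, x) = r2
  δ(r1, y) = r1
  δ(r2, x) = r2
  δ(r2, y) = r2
Testing a few strings:
  'yyy' → reject
  'xx' → accept
  'xyy' → reject
  'yyx' → reject
State roles: r0=zero x's seen; r1=one x seen; r2=≥ two x's seen
All strings over {x,y} containing at least two x's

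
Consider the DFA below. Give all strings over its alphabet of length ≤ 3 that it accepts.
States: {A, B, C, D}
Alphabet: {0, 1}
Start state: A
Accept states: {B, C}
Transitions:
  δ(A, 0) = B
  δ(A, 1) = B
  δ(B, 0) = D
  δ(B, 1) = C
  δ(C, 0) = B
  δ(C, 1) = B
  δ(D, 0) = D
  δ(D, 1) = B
0, 1, 01, 11, 001, 010, 011, 101, 110, 111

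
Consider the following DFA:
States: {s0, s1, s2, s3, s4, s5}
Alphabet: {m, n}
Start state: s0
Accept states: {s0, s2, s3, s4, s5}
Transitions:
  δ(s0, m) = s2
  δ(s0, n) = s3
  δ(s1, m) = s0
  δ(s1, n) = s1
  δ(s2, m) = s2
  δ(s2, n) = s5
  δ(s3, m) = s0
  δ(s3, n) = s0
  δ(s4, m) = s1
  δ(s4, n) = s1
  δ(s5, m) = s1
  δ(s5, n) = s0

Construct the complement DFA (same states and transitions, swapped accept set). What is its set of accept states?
Complement accept states = All states \ Original accept states
= {s0, s1, s2, s3, s4, s5} \ {s0, s2, s3, s4, s5}
{s1}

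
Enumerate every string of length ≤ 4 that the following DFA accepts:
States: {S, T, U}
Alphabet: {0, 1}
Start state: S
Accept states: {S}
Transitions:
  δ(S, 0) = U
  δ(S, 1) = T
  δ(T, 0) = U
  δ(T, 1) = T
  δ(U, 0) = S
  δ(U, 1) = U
ε, 00, 010, 100, 0000, 0110, 1010, 1100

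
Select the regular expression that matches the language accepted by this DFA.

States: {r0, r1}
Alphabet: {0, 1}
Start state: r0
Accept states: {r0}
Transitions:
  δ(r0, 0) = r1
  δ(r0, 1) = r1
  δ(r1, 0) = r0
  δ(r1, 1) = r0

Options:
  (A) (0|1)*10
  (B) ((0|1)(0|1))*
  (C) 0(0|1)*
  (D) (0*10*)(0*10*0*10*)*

Check each option against the DFA on short strings; one disagreement eliminates an option:
  (A) (0|1)*10: on ε the DFA stays in r0 and accepts (r0 ∈ Accept), but the regex does not match it → eliminate
  (B) ((0|1)(0|1))*: agrees with the DFA on every string of length ≤ 6
  (C) 0(0|1)*: on ε the DFA stays in r0 and accepts (r0 ∈ Accept), but the regex does not match it → eliminate
  (D) (0*10*)(0*10*0*10*)*: on ε the DFA stays in r0 and accepts (r0 ∈ Accept), but the regex does not match it → eliminate
Only (B) is consistent with the DFA.
(B) ((0|1)(0|1))*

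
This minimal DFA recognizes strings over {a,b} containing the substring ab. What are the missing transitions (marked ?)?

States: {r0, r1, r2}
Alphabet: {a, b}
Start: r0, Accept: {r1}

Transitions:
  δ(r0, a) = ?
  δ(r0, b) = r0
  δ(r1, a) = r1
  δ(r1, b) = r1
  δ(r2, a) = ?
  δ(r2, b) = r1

From the language and accept set, identify what each state tracks — r0: no a seen yet; r1: substring ab seen; r2: seen a a, waiting for b.
Each missing δ(q, a) is the state matching the new tracked value after reading a.
δ(r0, a) = r2; δ(r2, a) = r2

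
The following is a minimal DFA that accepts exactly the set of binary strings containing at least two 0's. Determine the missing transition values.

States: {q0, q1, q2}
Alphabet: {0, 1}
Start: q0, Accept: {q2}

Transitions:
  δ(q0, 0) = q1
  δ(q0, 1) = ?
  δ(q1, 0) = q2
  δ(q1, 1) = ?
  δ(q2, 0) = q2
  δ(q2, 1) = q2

From the language and accept set, identify what each state tracks — q0: zero 0's seen; q1: one 0 seen; q2: ≥ two 0's seen.
Each missing δ(q, a) is the state matching the new tracked value after reading a.
δ(q0, 1) = q0; δ(q1, 1) = q1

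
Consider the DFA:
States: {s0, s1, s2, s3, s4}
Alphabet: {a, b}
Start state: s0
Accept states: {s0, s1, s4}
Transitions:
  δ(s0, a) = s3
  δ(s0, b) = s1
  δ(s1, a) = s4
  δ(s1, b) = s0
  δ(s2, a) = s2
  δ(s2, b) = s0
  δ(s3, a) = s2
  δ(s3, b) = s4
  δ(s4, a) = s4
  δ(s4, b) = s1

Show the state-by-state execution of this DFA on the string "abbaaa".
read 'a': s0 → s3
  read 'b': s3 → s4
  read 'b': s4 → s1
  read 'a': s1 → s4
  read 'a': s4 → s4
  read 'a': s4 → s4
s0 -> s3 -> s4 -> s1 -> s4 -> s4 -> s4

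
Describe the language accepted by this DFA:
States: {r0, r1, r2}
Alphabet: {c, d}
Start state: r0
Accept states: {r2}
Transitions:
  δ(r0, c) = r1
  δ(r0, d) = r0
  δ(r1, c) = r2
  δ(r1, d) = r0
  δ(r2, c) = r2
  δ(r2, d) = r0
Testing a few strings:
  'cccd' → reject
  'cccc' → accept
  'd' → reject
  'ddc' → reject
State roles: r0=last symbol not c; r1=one trailing c; r2=two trailing c's
All strings over {c,d} ending with cc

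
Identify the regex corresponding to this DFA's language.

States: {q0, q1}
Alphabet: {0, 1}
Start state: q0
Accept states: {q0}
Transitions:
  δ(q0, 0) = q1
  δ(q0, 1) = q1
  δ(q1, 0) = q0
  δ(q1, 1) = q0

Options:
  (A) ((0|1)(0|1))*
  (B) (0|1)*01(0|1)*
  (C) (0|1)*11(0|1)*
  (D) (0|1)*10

Check each option against the DFA on short strings; one disagreement eliminates an option:
  (A) ((0|1)(0|1))*: agrees with the DFA on every string of length ≤ 6
  (B) (0|1)*01(0|1)*: on ε the DFA stays in q0 and accepts (q0 ∈ Accept), but the regex does not match it → eliminate
  (C) (0|1)*11(0|1)*: on ε the DFA stays in q0 and accepts (q0 ∈ Accept), but the regex does not match it → eliminate
  (D) (0|1)*10: on ε the DFA stays in q0 and accepts (q0 ∈ Accept), but the regex does not match it → eliminate
Only (A) is consistent with the DFA.
(A) ((0|1)(0|1))*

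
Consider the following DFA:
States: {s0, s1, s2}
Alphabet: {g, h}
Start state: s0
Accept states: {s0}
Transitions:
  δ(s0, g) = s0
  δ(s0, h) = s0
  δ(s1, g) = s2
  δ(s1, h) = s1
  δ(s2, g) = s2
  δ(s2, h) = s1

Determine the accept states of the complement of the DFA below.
Complement accept states = All states \ Original accept states
= {s0, s1, s2} \ {s0}
{s1, s2}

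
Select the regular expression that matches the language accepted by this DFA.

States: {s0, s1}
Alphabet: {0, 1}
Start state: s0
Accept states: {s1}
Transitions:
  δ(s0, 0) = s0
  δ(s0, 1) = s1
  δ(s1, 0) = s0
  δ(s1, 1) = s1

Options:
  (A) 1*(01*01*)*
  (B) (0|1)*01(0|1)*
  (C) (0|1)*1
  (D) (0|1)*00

Check each option against the DFA on short strings; one disagreement eliminates an option:
  (A) 1*(01*01*)*: on ε the DFA stays in s0 and rejects (s0 ∉ Accept), but the regex matches it → eliminate
  (B) (0|1)*01(0|1)*: on '1' the DFA goes s0 → s1 and accepts (s1 ∈ Accept), but the regex does not match it → eliminate
  (C) (0|1)*1: agrees with the DFA on every string of length ≤ 6
  (D) (0|1)*00: on '1' the DFA goes s0 → s1 and accepts (s1 ∈ Accept), but the regex does not match it → eliminate
Only (C) is consistent with the DFA.
(C) (0|1)*1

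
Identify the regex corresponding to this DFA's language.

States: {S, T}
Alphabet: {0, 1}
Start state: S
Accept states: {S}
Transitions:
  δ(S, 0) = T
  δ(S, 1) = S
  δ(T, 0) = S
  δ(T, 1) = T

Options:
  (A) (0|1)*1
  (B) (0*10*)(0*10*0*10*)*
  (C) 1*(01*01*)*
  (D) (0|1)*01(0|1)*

Check each option against the DFA on short strings; one disagreement eliminates an option:
  (A) (0|1)*1: on ε the DFA stays in S and accepts (S ∈ Accept), but the regex does not match it → eliminate
  (B) (0*10*)(0*10*0*10*)*: on ε the DFA stays in S and accepts (S ∈ Accept), but the regex does not match it → eliminate
  (C) 1*(01*01*)*: agrees with the DFA on every string of length ≤ 6
  (D) (0|1)*01(0|1)*: on ε the DFA stays in S and accepts (S ∈ Accept), but the regex does not match it → eliminate
Only (C) is consistent with the DFA.
(C) 1*(01*01*)*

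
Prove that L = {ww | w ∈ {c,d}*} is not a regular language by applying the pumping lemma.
Assume L is regular with pumping length p. Idea: pumping the leading c-block breaks the equality of the two halves.
Choose s = c^p d c^p d ∈ L (with w = c^p d). |s| = 2p+2 ≥ p. By the pumping lemma, s = xyz with |xy| ≤ p, |y| > 0, so y = c^k with k ≥ 1, in the first c-block. Then xy²z = c^(p+k) d c^p d, of length 2p+2+k. If k is odd this length is odd, so it cannot be of the form ww. If k is even, each half has length p+1+k/2 ≤ p+k, so the first half lies entirely inside the leading c-block and contains no d, while the second half ends in d; the halves differ. Either way xy²z ∉ L.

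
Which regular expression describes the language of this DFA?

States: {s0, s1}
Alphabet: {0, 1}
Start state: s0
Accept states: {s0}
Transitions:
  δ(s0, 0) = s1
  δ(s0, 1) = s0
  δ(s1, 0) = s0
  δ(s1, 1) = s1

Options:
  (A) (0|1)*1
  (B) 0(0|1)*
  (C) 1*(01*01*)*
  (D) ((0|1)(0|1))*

Check each option against the DFA on short strings; one disagreement eliminates an option:
  (A) (0|1)*1: on ε the DFA stays in s0 and accepts (s0 ∈ Accept), but the regex does not match it → eliminate
  (B) 0(0|1)*: on ε the DFA stays in s0 and accepts (s0 ∈ Accept), but the regex does not match it → eliminate
  (C) 1*(01*01*)*: agrees with the DFA on every string of length ≤ 6
  (D) ((0|1)(0|1))*: on '1' the DFA goes s0 → s0 and accepts (s0 ∈ Accept), but the regex does not match it → eliminate
Only (C) is consistent with the DFA.
(C) 1*(01*01*)*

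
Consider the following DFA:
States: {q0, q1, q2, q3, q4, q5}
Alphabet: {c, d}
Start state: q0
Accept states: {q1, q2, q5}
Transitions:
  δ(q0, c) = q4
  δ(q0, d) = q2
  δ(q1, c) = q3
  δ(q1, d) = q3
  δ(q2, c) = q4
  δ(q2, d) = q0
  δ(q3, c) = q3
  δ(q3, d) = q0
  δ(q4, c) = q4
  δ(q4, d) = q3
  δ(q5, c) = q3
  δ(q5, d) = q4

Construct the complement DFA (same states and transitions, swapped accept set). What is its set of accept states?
Complement accept states = All states \ Original accept states
= {q0, q1, q2, q3, q4, q5} \ {q1, q2, q5}
{q0, q3, q4}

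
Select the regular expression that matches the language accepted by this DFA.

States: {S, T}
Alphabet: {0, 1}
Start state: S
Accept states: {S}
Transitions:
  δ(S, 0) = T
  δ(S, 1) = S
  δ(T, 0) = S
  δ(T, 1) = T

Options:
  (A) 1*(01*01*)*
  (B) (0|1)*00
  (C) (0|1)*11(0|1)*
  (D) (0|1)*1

Check each option against the DFA on short strings; one disagreement eliminates an option:
  (A) 1*(01*01*)*: agrees with the DFA on every string of length ≤ 6
  (B) (0|1)*00: on ε the DFA stays in S and accepts (S ∈ Accept), but the regex does not match it → eliminate
  (C) (0|1)*11(0|1)*: on ε the DFA stays in S and accepts (S ∈ Accept), but the regex does not match it → eliminate
  (D) (0|1)*1: on ε the DFA stays in S and accepts (S ∈ Accept), but the regex does not match it → eliminate
Only (A) is consistent with the DFA.
(A) 1*(01*01*)*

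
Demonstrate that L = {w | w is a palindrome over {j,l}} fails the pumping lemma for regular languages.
Assume L is regular with pumping length p. Idea: pumping the leading j-block breaks the symmetry.
Choose s = j^p l j^p (a palindrome of length 2p+1 ≥ p). By the pumping lemma, s = xyz with |xy| ≤ p, |y| > 0, so y = j^k with k > 0 (xy lies entirely in the first j^p). Then xy²z = j^(p+k) l j^p, which is not a palindrome since p+k ≠ p.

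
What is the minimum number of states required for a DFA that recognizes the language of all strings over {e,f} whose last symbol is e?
By Myhill–Nerode, count the distinguishable equivalence classes: 2^1 = 2 classes — the DFA must remember the last 1 symbol read; every pair of distinct length-1 suffixes is distinguishable by some continuation.
2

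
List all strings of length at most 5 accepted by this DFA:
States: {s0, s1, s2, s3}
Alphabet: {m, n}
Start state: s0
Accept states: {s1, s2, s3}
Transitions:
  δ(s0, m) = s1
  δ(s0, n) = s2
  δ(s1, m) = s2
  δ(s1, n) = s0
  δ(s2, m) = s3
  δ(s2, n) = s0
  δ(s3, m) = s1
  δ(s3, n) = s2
m, n, mm, nm, mmm, mnm, mnn, nmm, nmn, nnm, nnn, mmmm, mmmn, mmnm, mmnn, mnmm, mnnm, nmmm, nmnm, nnmm, nnnm, mmmmm, mmmnm, mmnmm, mmnnm, mnmmm, mnmnm, mnmnn, mnnmm, mnnmn, mnnnm, mnnnn, nmmmm, nmmnm, nmmnn, nmnmm, nmnmn, nmnnm, nmnnn, nnmmm, nnmnm, nnmnn, nnnmm, nnnmn, nnnnm, nnnnn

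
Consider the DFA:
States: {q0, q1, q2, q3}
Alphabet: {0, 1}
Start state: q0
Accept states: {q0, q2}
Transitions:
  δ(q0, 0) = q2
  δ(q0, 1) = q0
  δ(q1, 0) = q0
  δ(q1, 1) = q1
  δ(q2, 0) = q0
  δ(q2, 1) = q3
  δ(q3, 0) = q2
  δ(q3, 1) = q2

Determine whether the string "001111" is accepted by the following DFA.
Processing string "001111":
  q0 --0--> q2
  q2 --0--> q0
  q0 --1--> q0
  q0 --1--> q0
  q0 --1--> q0
  q0 --1--> q0
Final state: q0
Accept states: {q0, q2}
Yes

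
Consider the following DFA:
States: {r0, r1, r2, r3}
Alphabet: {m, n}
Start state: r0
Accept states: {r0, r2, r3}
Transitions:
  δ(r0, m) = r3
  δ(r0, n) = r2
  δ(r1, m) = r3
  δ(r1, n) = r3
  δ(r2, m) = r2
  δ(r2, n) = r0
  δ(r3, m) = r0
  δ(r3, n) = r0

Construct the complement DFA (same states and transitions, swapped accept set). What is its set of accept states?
Complement accept states = All states \ Original accept states
= {r0, r1, r2, r3} \ {r0, r2, r3}
{r1}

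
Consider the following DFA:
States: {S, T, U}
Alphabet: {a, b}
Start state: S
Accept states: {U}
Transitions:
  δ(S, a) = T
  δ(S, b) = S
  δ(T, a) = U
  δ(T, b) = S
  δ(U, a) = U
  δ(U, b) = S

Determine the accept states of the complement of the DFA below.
Complement accept states = All states \ Original accept states
= {S, T, U} \ {U}
{S, T}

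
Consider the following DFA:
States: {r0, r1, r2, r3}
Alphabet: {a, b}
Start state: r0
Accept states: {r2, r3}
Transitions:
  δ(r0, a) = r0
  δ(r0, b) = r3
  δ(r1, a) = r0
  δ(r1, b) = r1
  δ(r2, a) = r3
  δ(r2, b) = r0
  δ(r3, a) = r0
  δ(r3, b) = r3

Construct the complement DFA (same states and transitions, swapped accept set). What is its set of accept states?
Complement accept states = All states \ Original accept states
= {r0, r1, r2, r3} \ {r2, r3}
{r0, r1}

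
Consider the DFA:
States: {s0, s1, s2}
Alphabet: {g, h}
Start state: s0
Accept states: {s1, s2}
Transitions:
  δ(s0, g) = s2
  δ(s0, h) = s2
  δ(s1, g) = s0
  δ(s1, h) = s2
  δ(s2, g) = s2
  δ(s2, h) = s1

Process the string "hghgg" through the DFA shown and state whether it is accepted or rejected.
Processing string "hghgg":
  s0 --h--> s2
  s2 --g--> s2
  s2 --h--> s1
  s1 --g--> s0
  s0 --g--> s2
Final state: s2
Accept states: {s1, s2}
Yes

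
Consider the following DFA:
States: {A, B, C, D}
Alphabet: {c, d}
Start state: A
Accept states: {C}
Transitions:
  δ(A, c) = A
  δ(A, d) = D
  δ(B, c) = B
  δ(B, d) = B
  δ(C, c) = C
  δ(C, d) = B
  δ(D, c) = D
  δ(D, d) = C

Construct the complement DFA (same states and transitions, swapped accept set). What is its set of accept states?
Complement accept states = All states \ Original accept states
= {A, B, C, D} \ {C}
{A, B, D}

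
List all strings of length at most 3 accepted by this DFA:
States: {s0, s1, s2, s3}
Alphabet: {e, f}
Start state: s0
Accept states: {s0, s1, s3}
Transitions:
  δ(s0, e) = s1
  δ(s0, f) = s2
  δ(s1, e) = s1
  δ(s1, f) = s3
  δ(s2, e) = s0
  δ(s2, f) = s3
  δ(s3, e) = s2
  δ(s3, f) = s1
ε, e, ee, ef, fe, ff, eee, eef, eff, fee, fff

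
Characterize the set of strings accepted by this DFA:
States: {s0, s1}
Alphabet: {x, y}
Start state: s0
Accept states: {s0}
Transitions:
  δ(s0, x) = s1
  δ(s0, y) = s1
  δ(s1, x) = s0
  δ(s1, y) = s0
Testing a few strings:
  'xxx' → reject
  'x' → reject
  'xx' → accept
  'y' → reject
State roles: s0=even length so far; s1=odd length so far
All strings over {x,y} of even length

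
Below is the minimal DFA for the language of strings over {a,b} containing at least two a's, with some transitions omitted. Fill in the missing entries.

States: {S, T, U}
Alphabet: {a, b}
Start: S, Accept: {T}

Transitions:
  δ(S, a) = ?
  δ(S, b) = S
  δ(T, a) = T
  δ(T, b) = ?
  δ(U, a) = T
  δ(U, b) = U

From the language and accept set, identify what each state tracks — S: zero a's seen; T: ≥ two a's seen; U: one a seen.
Each missing δ(q, a) is the state matching the new tracked value after reading a.
δ(S, a) = U; δ(T, b) = T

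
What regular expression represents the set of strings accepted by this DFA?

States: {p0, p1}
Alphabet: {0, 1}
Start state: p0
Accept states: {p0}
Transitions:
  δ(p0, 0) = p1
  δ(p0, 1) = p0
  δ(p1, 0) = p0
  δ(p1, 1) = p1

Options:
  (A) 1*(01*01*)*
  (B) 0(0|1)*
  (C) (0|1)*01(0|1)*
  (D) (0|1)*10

Check each option against the DFA on short strings; one disagreement eliminates an option:
  (A) 1*(01*01*)*: agrees with the DFA on every string of length ≤ 6
  (B) 0(0|1)*: on ε the DFA stays in p0 and accepts (p0 ∈ Accept), but the regex does not match it → eliminate
  (C) (0|1)*01(0|1)*: on ε the DFA stays in p0 and accepts (p0 ∈ Accept), but the regex does not match it → eliminate
  (D) (0|1)*10: on ε the DFA stays in p0 and accepts (p0 ∈ Accept), but the regex does not match it → eliminate
Only (A) is consistent with the DFA.
(A) 1*(01*01*)*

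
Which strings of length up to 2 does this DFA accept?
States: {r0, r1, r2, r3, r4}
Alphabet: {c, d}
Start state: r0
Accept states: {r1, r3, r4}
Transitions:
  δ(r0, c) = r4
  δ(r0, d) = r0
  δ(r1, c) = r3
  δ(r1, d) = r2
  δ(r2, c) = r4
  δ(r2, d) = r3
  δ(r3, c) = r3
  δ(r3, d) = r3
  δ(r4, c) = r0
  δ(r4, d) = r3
c, cd, dc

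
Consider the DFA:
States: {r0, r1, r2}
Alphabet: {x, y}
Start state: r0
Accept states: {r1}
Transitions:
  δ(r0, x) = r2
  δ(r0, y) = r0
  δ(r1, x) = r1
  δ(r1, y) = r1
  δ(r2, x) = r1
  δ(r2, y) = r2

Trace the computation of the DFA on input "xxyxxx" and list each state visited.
read 'x': r0 → r2
  read 'x': r2 → r1
  read 'y': r1 → r1
  read 'x': r1 → r1
  read 'x': r1 → r1
  read 'x': r1 → r1
r0 -> r2 -> r1 -> r1 -> r1 -> r1 -> r1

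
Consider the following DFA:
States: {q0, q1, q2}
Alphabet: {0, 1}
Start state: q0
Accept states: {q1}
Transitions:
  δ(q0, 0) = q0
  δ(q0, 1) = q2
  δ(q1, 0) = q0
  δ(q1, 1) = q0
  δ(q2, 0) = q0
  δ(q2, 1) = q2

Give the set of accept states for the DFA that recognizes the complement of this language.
Complement accept states = All states \ Original accept states
= {q0, q1, q2} \ {q1}
{q0, q2}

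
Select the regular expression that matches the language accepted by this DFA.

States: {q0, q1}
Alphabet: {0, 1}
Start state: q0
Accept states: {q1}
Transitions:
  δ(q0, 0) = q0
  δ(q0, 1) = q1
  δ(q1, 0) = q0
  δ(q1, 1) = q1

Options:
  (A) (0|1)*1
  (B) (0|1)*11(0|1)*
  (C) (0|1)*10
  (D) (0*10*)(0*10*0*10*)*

Check each option against the DFA on short strings; one disagreement eliminates an option:
  (A) (0|1)*1: agrees with the DFA on every string of length ≤ 6
  (B) (0|1)*11(0|1)*: on '1' the DFA goes q0 → q1 and accepts (q1 ∈ Accept), but the regex does not match it → eliminate
  (C) (0|1)*10: on '1' the DFA goes q0 → q1 and accepts (q1 ∈ Accept), but the regex does not match it → eliminate
  (D) (0*10*)(0*10*0*10*)*: on '10' the DFA goes q0 → q1 → q0 and rejects (q0 ∉ Accept), but the regex matches it → eliminate
Only (A) is consistent with the DFA.
(A) (0|1)*1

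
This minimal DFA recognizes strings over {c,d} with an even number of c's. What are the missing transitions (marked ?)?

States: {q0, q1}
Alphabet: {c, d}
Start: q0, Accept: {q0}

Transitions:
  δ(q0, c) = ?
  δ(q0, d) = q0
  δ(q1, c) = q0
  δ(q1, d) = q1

From the language and accept set, identify what each state tracks — q0: even number of c's so far; q1: odd number of c's so far.
Each missing δ(q, a) is the state matching the new tracked value after reading a.
δ(q0, c) = q1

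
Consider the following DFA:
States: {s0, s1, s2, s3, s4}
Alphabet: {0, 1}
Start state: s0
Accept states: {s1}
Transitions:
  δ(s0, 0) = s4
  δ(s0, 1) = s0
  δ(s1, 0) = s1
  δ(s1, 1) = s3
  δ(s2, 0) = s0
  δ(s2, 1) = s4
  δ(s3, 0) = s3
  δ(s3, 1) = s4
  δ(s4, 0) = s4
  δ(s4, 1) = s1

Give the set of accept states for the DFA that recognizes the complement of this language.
Complement accept states = All states \ Original accept states
= {s0, s1, s2, s3, s4} \ {s1}
{s0, s2, s3, s4}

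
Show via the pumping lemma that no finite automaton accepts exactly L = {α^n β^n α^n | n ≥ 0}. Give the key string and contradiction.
Assume L is regular with pumping length p. Idea: pumping the first α-block unbalances it against the other two.
Choose s = α^p β^p α^p ∈ L (|s| = 3p ≥ p). By the pumping lemma, s = xyz with |xy| ≤ p, |y| > 0, so y = α^k with k ≥ 1, inside the first α-block. Then xy²z = α^(p+k) β^p α^p. The first block has length p+k ≠ p, so the three block lengths are no longer equal and xy²z ∉ L.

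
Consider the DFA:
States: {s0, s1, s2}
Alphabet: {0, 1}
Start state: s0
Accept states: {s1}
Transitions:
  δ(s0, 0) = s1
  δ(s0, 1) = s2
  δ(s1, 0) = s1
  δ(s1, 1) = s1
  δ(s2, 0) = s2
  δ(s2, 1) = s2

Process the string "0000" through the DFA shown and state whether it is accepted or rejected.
Processing string "0000":
  s0 --0--> s1
  s1 --0--> s1
  s1 --0--> s1
  s1 --0--> s1
Final state: s1
Accept states: {s1}
Yes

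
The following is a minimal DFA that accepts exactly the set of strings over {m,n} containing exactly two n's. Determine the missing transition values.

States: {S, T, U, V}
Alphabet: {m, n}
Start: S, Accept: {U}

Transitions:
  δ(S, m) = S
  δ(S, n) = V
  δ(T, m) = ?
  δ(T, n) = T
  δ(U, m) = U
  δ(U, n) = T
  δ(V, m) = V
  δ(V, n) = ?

From the language and accept set, identify what each state tracks — S: zero n's; T: ≥ three n's (dead); U: two n's; V: one n.
Each missing δ(q, a) is the state matching the new tracked value after reading a.
δ(T, m) = T; δ(V, n) = U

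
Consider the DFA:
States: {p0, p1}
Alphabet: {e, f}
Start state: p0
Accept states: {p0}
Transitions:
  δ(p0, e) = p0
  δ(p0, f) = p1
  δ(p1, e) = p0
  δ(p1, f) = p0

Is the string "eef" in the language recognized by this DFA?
Processing string "eef":
  p0 --e--> p0
  p0 --e--> p0
  p0 --f--> p1
Final state: p1
Accept states: {p0}
No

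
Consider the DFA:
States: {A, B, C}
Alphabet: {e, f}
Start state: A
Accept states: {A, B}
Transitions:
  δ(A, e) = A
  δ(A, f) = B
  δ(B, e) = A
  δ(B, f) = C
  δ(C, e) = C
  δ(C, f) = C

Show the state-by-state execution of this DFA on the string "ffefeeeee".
read 'f': A → B
  read 'f': B → C
  read 'e': C → C
  read 'f': C → C
  read 'e': C → C
  read 'e': C → C
  read 'e': C → C
  read 'e': C → C
  read 'e': C → C
A -> B -> C -> C -> C -> C -> C -> C -> C -> C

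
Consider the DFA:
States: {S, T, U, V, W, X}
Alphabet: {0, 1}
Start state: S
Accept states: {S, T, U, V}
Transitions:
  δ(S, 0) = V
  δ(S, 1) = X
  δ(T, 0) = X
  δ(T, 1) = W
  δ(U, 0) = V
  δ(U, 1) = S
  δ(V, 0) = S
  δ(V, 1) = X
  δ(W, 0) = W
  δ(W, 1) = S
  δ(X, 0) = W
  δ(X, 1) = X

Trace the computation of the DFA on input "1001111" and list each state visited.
read '1': S → X
  read '0': X → W
  read '0': W → W
  read '1': W → S
  read '1': S → X
  read '1': X → X
  read '1': X → X
S -> X -> W -> W -> S -> X -> X -> X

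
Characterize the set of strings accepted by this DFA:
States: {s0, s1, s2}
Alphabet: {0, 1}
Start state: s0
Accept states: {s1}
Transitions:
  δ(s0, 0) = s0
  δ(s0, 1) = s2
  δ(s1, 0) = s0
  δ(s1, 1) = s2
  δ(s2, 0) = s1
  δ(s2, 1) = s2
Testing a few strings:
  '00' → reject
  '1' → reject
  '0011' → reject
  '0' → reject
State roles: s0=no suffix match; s1=suffix is 10; s2=one trailing 1
All binary strings ending with 10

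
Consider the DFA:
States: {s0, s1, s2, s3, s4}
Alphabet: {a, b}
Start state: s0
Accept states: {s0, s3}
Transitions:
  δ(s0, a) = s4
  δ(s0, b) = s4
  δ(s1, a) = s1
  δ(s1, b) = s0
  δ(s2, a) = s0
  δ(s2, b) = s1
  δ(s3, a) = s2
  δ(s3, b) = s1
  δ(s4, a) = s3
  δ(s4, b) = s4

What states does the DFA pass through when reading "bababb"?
read 'b': s0 → s4
  read 'a': s4 → s3
  read 'b': s3 → s1
  read 'a': s1 → s1
  read 'b': s1 → s0
  read 'b': s0 → s4
s0 -> s4 -> s3 -> s1 -> s1 -> s0 -> s4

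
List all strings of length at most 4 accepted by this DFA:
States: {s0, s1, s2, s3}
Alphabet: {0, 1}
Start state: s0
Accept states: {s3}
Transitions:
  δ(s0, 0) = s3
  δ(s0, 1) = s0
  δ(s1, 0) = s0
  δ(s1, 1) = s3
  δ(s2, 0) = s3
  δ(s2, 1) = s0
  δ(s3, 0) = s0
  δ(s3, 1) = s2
0, 10, 000, 010, 110, 0010, 0110, 1000, 1010, 1110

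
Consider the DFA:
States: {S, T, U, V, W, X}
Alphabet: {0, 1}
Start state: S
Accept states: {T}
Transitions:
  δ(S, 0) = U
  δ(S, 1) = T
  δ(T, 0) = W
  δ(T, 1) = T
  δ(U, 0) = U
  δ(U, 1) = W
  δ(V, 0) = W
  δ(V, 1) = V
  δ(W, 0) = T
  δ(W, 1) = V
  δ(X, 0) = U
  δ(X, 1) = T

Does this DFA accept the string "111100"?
Processing string "111100":
  S --1--> T
  T --1--> T
  T --1--> T
  T --1--> T
  T --0--> W
  W --0--> T
Final state: T
Accept states: {T}
Yes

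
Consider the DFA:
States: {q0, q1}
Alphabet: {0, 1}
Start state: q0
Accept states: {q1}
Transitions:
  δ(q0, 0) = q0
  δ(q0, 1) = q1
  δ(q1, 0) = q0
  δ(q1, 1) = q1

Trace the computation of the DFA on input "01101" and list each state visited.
read '0': q0 → q0
  read '1': q0 → q1
  read '1': q1 → q1
  read '0': q1 → q0
  read '1': q0 → q1
q0 -> q0 -> q1 -> q1 -> q0 -> q1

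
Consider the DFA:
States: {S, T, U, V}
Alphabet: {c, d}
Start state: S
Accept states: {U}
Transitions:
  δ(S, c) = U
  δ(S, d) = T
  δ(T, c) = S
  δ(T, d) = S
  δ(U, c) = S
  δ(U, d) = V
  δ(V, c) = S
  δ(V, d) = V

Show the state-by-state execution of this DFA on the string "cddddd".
read 'c': S → U
  read 'd': U → V
  read 'd': V → V
  read 'd': V → V
  read 'd': V → V
  read 'd': V → V
S -> U -> V -> V -> V -> V -> V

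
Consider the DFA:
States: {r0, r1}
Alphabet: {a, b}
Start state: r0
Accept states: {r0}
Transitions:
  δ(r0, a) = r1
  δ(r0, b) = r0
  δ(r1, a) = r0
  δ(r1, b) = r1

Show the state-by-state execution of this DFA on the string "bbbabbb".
read 'b': r0 → r0
  read 'b': r0 → r0
  read 'b': r0 → r0
  read 'a': r0 → r1
  read 'b': r1 → r1
  read 'b': r1 → r1
  read 'b': r1 → r1
r0 -> r0 -> r0 -> r0 -> r1 -> r1 -> r1 -> r1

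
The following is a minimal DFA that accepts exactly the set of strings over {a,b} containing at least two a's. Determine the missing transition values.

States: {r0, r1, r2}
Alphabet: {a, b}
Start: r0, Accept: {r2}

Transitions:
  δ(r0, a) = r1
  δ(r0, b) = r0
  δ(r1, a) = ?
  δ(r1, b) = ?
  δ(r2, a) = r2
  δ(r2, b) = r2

From the language and accept set, identify what each state tracks — r0: zero a's seen; r1: one a seen; r2: ≥ two a's seen.
Each missing δ(q, a) is the state matching the new tracked value after reading a.
δ(r1, a) = r2; δ(r1, b) = r1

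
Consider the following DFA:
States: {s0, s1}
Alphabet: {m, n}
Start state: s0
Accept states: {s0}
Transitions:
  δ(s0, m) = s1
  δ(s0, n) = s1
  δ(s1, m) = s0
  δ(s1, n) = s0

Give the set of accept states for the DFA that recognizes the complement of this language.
Complement accept states = All states \ Original accept states
= {s0, s1} \ {s0}
{s1}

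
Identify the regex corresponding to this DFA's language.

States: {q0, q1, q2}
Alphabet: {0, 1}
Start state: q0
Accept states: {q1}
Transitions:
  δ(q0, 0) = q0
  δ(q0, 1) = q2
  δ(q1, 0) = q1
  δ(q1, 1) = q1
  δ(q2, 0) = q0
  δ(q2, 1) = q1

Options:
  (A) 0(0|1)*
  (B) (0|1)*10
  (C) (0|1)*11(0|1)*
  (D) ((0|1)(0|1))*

Check each option against the DFA on short strings; one disagreement eliminates an option:
  (A) 0(0|1)*: on '0' the DFA goes q0 → q0 and rejects (q0 ∉ Accept), but the regex matches it → eliminate
  (B) (0|1)*10: on '10' the DFA goes q0 → q2 → q0 and rejects (q0 ∉ Accept), but the regex matches it → eliminate
  (C) (0|1)*11(0|1)*: agrees with the DFA on every string of length ≤ 6
  (D) ((0|1)(0|1))*: on ε the DFA stays in q0 and rejects (q0 ∉ Accept), but the regex matches it → eliminate
Only (C) is consistent with the DFA.
(C) (0|1)*11(0|1)*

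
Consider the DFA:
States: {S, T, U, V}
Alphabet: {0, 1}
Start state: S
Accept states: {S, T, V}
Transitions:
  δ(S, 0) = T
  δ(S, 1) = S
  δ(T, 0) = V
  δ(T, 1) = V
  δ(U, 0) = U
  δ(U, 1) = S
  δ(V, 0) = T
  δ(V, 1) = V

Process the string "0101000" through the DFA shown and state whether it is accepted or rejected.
Processing string "0101000":
  S --0--> T
  T --1--> V
  V --0--> T
  T --1--> V
  V --0--> T
  T --0--> V
  V --0--> T
Final state: T
Accept states: {S, T, V}
Yes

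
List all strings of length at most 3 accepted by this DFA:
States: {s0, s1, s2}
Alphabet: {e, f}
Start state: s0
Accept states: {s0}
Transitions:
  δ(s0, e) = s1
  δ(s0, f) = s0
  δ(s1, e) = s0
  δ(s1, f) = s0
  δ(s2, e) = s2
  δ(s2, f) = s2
ε, f, ee, ef, ff, eef, eff, fee, fef, fff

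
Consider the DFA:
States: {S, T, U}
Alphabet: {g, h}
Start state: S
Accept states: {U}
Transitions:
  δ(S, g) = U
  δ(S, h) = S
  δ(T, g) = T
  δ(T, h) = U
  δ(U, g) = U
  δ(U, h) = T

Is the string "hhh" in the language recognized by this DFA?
Processing string "hhh":
  S --h--> S
  S --h--> S
  S --h--> S
Final state: S
Accept states: {U}
No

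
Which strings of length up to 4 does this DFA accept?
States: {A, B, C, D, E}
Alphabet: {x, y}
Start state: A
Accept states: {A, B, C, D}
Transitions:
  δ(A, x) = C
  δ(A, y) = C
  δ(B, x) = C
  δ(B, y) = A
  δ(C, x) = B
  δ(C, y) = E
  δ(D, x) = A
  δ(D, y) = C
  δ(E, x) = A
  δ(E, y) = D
ε, x, y, xx, yx, xxx, xxy, xyx, xyy, yxx, yxy, yyx, yyy, xxxx, xxyx, xxyy, xyxx, xyxy, xyyx, xyyy, yxxx, yxyx, yxyy, yyxx, yyxy, yyyx, yyyy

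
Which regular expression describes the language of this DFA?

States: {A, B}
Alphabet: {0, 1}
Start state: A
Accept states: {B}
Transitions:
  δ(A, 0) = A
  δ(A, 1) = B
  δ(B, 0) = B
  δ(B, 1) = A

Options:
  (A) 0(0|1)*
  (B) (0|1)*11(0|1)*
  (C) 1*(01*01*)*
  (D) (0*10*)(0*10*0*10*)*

Check each option against the DFA on short strings; one disagreement eliminates an option:
  (A) 0(0|1)*: on '0' the DFA goes A → A and rejects (A ∉ Accept), but the regex matches it → eliminate
  (B) (0|1)*11(0|1)*: on '1' the DFA goes A → B and accepts (B ∈ Accept), but the regex does not match it → eliminate
  (C) 1*(01*01*)*: on ε the DFA stays in A and rejects (A ∉ Accept), but the regex matches it → eliminate
  (D) (0*10*)(0*10*0*10*)*: agrees with the DFA on every string of length ≤ 6
Only (D) is consistent with the DFA.
(D) (0*10*)(0*10*0*10*)*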